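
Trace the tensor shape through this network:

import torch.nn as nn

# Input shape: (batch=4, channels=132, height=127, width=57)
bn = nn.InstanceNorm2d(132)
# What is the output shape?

Input shape: (4, 132, 127, 57)
Output shape: (4, 132, 127, 57)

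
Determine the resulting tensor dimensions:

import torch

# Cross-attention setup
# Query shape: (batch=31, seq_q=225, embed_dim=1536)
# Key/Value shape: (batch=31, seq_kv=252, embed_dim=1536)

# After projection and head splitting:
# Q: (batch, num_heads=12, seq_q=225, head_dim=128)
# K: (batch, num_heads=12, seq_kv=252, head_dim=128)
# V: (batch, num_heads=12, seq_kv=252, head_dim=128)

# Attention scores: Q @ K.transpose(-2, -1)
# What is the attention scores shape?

Input shape: (31, 225, 1536)
Output shape: (31, 12, 225, 252)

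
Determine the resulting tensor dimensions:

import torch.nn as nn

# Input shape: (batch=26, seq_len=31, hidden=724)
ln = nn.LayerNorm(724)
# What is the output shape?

Input shape: (26, 31, 724)
Output shape: (26, 31, 724)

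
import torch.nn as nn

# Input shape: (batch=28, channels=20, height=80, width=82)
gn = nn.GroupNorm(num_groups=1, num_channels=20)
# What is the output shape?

Input shape: (28, 20, 80, 82)
Output shape: (28, 20, 80, 82)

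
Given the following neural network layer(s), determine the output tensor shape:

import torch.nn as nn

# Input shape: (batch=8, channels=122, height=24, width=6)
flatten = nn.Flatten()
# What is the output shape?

Input shape: (8, 122, 24, 6)
Output shape: (8, 17568)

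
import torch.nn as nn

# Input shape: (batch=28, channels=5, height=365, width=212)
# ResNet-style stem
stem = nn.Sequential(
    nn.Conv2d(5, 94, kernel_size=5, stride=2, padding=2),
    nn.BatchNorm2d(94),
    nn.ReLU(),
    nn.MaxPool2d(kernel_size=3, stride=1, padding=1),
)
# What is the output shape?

Input shape: (28, 5, 365, 212)
  -> after Conv2d 5x5 stride=2: (28, 94, 183, 106)
Output shape: (28, 94, 183, 106)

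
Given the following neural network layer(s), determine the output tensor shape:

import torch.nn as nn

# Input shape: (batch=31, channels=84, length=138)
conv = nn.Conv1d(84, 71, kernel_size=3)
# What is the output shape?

Input shape: (31, 84, 138)
Output shape: (31, 71, 136)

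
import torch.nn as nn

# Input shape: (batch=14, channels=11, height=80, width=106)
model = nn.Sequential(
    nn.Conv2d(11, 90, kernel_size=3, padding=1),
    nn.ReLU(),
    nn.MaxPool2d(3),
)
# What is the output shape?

Input shape: (14, 11, 80, 106)
  -> after Conv2d: (14, 90, 80, 106)
  -> after ReLU: (14, 90, 80, 106)
Output shape: (14, 90, 26, 35)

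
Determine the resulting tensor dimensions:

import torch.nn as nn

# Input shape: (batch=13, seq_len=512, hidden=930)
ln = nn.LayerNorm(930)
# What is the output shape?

Input shape: (13, 512, 930)
Output shape: (13, 512, 930)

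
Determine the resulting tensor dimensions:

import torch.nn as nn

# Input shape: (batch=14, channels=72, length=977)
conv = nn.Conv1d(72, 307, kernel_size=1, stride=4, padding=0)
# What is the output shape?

Input shape: (14, 72, 977)
Output shape: (14, 307, 245)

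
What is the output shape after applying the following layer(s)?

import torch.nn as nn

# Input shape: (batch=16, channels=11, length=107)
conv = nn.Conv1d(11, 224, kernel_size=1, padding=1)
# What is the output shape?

Input shape: (16, 11, 107)
Output shape: (16, 224, 109)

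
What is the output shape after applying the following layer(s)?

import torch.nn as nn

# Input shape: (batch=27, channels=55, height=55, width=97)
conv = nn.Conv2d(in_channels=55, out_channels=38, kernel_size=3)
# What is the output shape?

Input shape: (27, 55, 55, 97)
Output shape: (27, 38, 53, 95)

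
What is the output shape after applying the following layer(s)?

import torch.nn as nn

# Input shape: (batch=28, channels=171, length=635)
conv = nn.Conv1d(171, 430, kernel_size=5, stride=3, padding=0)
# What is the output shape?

Input shape: (28, 171, 635)
Output shape: (28, 430, 211)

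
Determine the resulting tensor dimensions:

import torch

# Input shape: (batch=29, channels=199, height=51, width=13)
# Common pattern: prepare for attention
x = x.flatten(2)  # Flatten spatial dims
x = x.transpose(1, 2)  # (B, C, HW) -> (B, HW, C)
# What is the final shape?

Input shape: (29, 199, 51, 13)
  -> after flatten(2): (29, 199, 663)
Output shape: (29, 663, 199)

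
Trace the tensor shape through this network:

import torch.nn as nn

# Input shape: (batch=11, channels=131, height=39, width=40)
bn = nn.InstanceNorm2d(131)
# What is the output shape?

Input shape: (11, 131, 39, 40)
Output shape: (11, 131, 39, 40)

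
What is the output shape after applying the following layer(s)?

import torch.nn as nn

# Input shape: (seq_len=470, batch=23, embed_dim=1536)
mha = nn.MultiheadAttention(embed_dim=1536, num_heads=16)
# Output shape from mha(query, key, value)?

Input shape: (470, 23, 1536)
Output shape: (470, 23, 1536)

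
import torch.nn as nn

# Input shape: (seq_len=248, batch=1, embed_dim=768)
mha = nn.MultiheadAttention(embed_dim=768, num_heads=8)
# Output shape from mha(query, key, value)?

Input shape: (248, 1, 768)
Output shape: (248, 1, 768)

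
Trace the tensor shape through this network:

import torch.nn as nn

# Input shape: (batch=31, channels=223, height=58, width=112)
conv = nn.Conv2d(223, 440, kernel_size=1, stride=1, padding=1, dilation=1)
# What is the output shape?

Input shape: (31, 223, 58, 112)
Output shape: (31, 440, 60, 114)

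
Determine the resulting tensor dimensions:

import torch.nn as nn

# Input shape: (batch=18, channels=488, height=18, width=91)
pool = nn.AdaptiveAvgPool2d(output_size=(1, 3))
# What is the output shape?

Input shape: (18, 488, 18, 91)
Output shape: (18, 488, 1, 3)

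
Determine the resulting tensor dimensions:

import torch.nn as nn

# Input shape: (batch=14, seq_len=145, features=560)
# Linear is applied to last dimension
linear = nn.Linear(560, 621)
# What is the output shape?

Input shape: (14, 145, 560)
Output shape: (14, 145, 621)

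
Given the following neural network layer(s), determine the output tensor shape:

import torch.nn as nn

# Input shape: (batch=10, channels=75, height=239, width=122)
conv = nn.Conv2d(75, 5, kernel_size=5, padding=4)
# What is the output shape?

Input shape: (10, 75, 239, 122)
Output shape: (10, 5, 243, 126)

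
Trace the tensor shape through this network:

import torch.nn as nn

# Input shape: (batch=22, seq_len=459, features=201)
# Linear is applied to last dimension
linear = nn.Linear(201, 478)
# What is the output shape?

Input shape: (22, 459, 201)
Output shape: (22, 459, 478)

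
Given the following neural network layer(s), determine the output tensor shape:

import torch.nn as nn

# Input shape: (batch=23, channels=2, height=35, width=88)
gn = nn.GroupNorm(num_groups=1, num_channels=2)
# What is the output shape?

Input shape: (23, 2, 35, 88)
Output shape: (23, 2, 35, 88)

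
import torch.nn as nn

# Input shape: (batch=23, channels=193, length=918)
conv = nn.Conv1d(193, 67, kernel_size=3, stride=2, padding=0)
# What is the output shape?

Input shape: (23, 193, 918)
Output shape: (23, 67, 458)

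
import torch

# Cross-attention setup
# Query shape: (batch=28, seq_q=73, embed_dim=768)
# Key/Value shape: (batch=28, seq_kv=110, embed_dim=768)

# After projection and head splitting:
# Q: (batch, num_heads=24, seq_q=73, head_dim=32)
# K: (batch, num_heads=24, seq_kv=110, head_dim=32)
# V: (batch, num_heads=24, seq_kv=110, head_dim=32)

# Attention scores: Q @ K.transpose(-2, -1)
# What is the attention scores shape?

Input shape: (28, 73, 768)
Output shape: (28, 24, 73, 110)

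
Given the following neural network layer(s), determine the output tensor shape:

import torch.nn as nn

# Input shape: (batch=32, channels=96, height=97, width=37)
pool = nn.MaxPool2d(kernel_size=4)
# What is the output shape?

Input shape: (32, 96, 97, 37)
Output shape: (32, 96, 24, 9)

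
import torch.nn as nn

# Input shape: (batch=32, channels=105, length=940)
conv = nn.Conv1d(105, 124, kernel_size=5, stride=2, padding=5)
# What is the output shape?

Input shape: (32, 105, 940)
Output shape: (32, 124, 473)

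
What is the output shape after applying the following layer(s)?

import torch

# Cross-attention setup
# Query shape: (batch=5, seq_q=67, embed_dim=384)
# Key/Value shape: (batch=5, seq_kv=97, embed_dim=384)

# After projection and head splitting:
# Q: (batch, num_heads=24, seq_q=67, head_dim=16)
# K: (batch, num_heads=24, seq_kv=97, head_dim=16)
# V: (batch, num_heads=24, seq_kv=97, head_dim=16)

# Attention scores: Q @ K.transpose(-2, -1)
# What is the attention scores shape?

Input shape: (5, 67, 384)
Output shape: (5, 24, 67, 97)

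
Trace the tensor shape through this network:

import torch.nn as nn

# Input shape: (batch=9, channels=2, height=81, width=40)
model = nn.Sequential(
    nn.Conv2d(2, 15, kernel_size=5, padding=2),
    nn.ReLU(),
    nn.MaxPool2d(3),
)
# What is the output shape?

Input shape: (9, 2, 81, 40)
  -> after Conv2d: (9, 15, 81, 40)
  -> after ReLU: (9, 15, 81, 40)
Output shape: (9, 15, 27, 13)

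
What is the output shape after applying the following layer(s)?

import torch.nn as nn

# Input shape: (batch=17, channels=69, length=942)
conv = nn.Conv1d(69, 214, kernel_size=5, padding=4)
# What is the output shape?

Input shape: (17, 69, 942)
Output shape: (17, 214, 946)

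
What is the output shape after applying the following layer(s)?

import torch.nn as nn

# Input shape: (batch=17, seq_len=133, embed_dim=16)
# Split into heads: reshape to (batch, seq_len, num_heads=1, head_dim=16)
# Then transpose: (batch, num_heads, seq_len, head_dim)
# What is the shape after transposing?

Input shape: (17, 133, 16)
  -> after reshape: (17, 133, 1, 16)
Output shape: (17, 1, 133, 16)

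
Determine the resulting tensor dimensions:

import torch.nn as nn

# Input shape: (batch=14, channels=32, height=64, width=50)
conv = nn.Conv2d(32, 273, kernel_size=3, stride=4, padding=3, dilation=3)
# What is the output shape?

Input shape: (14, 32, 64, 50)
Output shape: (14, 273, 16, 13)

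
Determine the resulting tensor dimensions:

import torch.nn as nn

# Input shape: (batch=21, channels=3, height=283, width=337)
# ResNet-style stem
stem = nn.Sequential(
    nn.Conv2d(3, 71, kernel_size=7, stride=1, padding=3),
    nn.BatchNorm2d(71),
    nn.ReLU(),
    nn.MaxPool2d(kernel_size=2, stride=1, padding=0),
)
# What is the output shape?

Input shape: (21, 3, 283, 337)
  -> after Conv2d 7x7 stride=1: (21, 71, 283, 337)
Output shape: (21, 71, 282, 336)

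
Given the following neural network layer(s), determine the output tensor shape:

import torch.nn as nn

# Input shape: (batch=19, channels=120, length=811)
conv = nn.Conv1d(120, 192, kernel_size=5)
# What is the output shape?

Input shape: (19, 120, 811)
Output shape: (19, 192, 807)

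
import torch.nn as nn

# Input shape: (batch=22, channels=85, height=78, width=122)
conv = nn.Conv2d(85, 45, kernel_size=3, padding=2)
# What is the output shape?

Input shape: (22, 85, 78, 122)
Output shape: (22, 45, 80, 124)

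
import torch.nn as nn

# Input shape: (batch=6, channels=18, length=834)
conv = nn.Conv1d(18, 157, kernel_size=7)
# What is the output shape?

Input shape: (6, 18, 834)
Output shape: (6, 157, 828)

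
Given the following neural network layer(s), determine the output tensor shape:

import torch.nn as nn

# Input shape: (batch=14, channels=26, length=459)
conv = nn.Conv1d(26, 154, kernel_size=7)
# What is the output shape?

Input shape: (14, 26, 459)
Output shape: (14, 154, 453)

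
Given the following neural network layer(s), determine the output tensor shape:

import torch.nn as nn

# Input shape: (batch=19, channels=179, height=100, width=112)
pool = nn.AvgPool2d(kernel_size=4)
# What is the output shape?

Input shape: (19, 179, 100, 112)
Output shape: (19, 179, 25, 28)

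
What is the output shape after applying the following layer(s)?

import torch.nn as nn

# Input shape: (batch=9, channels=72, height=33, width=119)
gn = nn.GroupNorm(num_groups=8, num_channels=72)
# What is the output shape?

Input shape: (9, 72, 33, 119)
Output shape: (9, 72, 33, 119)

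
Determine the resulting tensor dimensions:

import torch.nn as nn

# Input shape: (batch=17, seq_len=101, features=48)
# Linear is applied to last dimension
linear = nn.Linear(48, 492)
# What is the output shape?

Input shape: (17, 101, 48)
Output shape: (17, 101, 492)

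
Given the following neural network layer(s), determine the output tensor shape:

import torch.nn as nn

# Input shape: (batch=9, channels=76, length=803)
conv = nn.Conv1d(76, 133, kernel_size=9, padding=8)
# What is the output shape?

Input shape: (9, 76, 803)
Output shape: (9, 133, 811)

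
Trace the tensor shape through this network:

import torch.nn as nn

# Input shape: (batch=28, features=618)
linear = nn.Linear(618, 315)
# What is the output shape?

Input shape: (28, 618)
Output shape: (28, 315)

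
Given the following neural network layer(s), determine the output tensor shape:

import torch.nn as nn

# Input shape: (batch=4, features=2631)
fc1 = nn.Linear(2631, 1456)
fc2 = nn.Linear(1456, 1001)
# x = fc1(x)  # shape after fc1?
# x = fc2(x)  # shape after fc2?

Input shape: (4, 2631)
  -> after fc1: (4, 1456)
Output shape: (4, 1001)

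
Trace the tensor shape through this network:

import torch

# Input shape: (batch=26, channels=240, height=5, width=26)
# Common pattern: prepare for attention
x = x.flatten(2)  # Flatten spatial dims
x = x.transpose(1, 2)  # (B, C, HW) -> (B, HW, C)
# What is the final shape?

Input shape: (26, 240, 5, 26)
  -> after flatten(2): (26, 240, 130)
Output shape: (26, 130, 240)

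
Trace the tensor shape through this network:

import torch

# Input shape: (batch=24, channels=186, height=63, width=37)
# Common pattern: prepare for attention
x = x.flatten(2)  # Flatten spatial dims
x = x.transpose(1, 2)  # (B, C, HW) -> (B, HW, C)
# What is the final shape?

Input shape: (24, 186, 63, 37)
  -> after flatten(2): (24, 186, 2331)
Output shape: (24, 2331, 186)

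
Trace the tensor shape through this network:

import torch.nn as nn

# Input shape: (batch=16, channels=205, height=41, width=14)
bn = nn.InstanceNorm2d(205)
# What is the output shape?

Input shape: (16, 205, 41, 14)
Output shape: (16, 205, 41, 14)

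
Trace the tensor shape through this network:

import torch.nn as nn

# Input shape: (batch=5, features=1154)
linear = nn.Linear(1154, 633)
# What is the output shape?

Input shape: (5, 1154)
Output shape: (5, 633)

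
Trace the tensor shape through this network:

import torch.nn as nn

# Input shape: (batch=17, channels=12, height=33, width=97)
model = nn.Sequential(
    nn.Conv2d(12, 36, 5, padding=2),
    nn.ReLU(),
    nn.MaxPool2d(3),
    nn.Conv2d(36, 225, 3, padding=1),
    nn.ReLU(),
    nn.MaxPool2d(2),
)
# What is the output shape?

Input shape: (17, 12, 33, 97)
  -> after first Conv2d: (17, 36, 33, 97)
  -> after first MaxPool2d: (17, 36, 11, 32)
  -> after second Conv2d: (17, 225, 11, 32)
Output shape: (17, 225, 5, 16)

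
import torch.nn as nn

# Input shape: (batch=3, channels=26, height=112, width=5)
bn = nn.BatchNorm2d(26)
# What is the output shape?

Input shape: (3, 26, 112, 5)
Output shape: (3, 26, 112, 5)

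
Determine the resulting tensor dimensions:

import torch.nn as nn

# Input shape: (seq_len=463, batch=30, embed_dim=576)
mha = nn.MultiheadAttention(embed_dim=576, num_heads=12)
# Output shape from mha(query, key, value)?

Input shape: (463, 30, 576)
Output shape: (463, 30, 576)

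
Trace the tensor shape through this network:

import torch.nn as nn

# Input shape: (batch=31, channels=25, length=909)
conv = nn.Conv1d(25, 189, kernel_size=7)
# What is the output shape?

Input shape: (31, 25, 909)
Output shape: (31, 189, 903)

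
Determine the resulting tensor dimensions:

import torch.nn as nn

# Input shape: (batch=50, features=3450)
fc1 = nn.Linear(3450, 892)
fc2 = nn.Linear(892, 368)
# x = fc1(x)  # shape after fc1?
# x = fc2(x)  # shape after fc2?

Input shape: (50, 3450)
  -> after fc1: (50, 892)
Output shape: (50, 368)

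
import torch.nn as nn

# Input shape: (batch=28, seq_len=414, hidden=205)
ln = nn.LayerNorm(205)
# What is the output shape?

Input shape: (28, 414, 205)
Output shape: (28, 414, 205)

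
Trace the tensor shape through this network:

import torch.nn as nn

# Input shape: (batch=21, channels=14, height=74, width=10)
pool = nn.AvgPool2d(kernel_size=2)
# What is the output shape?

Input shape: (21, 14, 74, 10)
Output shape: (21, 14, 37, 5)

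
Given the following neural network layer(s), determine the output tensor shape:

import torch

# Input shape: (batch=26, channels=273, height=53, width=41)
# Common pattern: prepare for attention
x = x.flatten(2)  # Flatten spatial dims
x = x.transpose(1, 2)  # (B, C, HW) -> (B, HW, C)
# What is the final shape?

Input shape: (26, 273, 53, 41)
  -> after flatten(2): (26, 273, 2173)
Output shape: (26, 2173, 273)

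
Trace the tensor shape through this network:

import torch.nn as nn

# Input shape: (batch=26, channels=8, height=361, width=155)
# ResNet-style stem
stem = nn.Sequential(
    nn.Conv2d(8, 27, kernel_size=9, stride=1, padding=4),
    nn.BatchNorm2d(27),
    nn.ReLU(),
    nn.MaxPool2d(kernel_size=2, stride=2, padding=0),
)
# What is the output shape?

Input shape: (26, 8, 361, 155)
  -> after Conv2d 9x9 stride=1: (26, 27, 361, 155)
Output shape: (26, 27, 180, 77)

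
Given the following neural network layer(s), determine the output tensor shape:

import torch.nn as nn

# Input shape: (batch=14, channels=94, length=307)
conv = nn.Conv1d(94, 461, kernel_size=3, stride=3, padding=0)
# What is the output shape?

Input shape: (14, 94, 307)
Output shape: (14, 461, 102)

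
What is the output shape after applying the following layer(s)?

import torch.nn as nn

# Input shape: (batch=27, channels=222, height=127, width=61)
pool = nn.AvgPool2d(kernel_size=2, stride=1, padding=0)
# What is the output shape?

Input shape: (27, 222, 127, 61)
Output shape: (27, 222, 126, 60)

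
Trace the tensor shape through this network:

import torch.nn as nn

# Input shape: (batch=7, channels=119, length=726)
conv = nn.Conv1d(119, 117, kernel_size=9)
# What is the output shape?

Input shape: (7, 119, 726)
Output shape: (7, 117, 718)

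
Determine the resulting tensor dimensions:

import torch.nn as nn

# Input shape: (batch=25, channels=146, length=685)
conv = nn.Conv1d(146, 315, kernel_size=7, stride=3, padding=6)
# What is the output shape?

Input shape: (25, 146, 685)
Output shape: (25, 315, 231)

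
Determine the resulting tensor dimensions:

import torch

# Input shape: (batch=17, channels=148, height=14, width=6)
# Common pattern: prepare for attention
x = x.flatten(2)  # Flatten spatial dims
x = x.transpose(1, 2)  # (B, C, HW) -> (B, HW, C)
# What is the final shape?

Input shape: (17, 148, 14, 6)
  -> after flatten(2): (17, 148, 84)
Output shape: (17, 84, 148)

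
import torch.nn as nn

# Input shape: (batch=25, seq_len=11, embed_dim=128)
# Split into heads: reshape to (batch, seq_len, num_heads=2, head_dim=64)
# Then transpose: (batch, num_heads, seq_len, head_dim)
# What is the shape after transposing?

Input shape: (25, 11, 128)
  -> after reshape: (25, 11, 2, 64)
Output shape: (25, 2, 11, 64)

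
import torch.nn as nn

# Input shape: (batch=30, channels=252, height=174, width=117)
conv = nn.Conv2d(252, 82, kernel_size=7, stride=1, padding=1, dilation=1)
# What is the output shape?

Input shape: (30, 252, 174, 117)
Output shape: (30, 82, 170, 113)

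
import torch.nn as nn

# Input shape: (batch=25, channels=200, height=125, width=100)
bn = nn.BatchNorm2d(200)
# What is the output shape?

Input shape: (25, 200, 125, 100)
Output shape: (25, 200, 125, 100)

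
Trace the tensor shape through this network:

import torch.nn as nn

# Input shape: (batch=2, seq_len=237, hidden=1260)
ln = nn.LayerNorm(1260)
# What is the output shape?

Input shape: (2, 237, 1260)
Output shape: (2, 237, 1260)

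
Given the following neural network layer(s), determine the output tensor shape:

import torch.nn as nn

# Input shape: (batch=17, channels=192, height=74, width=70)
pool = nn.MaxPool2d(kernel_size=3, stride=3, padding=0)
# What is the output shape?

Input shape: (17, 192, 74, 70)
Output shape: (17, 192, 24, 23)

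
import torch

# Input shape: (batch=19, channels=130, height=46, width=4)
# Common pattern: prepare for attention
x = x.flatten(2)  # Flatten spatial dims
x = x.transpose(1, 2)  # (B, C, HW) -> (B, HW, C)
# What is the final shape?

Input shape: (19, 130, 46, 4)
  -> after flatten(2): (19, 130, 184)
Output shape: (19, 184, 130)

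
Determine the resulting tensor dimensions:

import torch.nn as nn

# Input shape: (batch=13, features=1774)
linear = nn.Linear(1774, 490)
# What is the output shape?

Input shape: (13, 1774)
Output shape: (13, 490)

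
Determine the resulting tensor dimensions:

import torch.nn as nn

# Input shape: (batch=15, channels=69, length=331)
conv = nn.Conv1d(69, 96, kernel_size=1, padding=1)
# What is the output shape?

Input shape: (15, 69, 331)
Output shape: (15, 96, 333)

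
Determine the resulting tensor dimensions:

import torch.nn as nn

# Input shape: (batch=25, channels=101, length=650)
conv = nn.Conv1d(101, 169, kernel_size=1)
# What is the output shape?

Input shape: (25, 101, 650)
Output shape: (25, 169, 650)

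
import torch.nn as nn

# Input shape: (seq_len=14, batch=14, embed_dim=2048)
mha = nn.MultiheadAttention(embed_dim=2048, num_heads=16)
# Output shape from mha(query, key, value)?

Input shape: (14, 14, 2048)
Output shape: (14, 14, 2048)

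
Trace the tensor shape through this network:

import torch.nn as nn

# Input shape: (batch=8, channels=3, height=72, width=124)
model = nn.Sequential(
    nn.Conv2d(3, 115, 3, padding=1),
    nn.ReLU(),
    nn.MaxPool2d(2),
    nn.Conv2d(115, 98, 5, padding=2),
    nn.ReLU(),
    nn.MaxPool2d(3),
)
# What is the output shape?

Input shape: (8, 3, 72, 124)
  -> after first Conv2d: (8, 115, 72, 124)
  -> after first MaxPool2d: (8, 115, 36, 62)
  -> after second Conv2d: (8, 98, 36, 62)
Output shape: (8, 98, 12, 20)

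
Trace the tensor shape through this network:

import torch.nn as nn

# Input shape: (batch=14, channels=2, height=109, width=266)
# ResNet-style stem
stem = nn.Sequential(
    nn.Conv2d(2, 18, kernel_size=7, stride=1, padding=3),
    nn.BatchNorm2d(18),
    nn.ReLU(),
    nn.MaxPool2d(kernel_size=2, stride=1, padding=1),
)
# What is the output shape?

Input shape: (14, 2, 109, 266)
  -> after Conv2d 7x7 stride=1: (14, 18, 109, 266)
Output shape: (14, 18, 110, 267)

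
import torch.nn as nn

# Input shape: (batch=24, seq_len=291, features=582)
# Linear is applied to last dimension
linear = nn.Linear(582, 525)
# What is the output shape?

Input shape: (24, 291, 582)
Output shape: (24, 291, 525)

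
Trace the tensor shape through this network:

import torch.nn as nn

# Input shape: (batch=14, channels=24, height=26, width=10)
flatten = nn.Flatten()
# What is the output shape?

Input shape: (14, 24, 26, 10)
Output shape: (14, 6240)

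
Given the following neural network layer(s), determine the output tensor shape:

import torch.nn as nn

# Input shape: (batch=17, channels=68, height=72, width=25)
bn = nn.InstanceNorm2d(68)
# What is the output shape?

Input shape: (17, 68, 72, 25)
Output shape: (17, 68, 72, 25)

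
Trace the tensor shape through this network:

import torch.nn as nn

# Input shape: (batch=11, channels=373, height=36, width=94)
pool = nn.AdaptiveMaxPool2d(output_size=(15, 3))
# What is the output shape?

Input shape: (11, 373, 36, 94)
Output shape: (11, 373, 15, 3)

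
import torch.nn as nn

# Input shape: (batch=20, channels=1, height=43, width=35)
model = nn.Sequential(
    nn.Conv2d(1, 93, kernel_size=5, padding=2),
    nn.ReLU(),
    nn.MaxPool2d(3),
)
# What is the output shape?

Input shape: (20, 1, 43, 35)
  -> after Conv2d: (20, 93, 43, 35)
  -> after ReLU: (20, 93, 43, 35)
Output shape: (20, 93, 14, 11)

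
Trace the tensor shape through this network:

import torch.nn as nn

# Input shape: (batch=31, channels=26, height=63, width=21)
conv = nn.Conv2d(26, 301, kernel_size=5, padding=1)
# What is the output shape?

Input shape: (31, 26, 63, 21)
Output shape: (31, 301, 61, 19)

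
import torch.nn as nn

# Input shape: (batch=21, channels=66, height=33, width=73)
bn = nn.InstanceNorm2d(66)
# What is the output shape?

Input shape: (21, 66, 33, 73)
Output shape: (21, 66, 33, 73)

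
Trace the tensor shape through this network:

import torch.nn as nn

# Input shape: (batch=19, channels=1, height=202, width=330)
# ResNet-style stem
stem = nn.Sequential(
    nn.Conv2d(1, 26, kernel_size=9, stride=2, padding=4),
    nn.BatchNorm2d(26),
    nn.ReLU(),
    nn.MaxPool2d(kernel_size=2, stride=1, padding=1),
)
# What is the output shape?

Input shape: (19, 1, 202, 330)
  -> after Conv2d 9x9 stride=2: (19, 26, 101, 165)
Output shape: (19, 26, 102, 166)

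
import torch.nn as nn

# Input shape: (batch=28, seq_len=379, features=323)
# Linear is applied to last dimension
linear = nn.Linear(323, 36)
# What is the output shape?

Input shape: (28, 379, 323)
Output shape: (28, 379, 36)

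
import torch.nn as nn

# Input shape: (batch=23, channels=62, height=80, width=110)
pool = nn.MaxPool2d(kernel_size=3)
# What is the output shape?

Input shape: (23, 62, 80, 110)
Output shape: (23, 62, 26, 36)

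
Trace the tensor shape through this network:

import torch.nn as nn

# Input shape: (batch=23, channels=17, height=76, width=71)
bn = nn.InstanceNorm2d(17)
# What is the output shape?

Input shape: (23, 17, 76, 71)
Output shape: (23, 17, 76, 71)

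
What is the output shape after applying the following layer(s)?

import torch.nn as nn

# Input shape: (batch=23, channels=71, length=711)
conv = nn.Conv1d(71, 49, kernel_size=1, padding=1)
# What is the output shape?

Input shape: (23, 71, 711)
Output shape: (23, 49, 713)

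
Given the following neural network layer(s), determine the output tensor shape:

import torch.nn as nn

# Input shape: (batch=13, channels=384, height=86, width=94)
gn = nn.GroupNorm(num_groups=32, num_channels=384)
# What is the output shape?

Input shape: (13, 384, 86, 94)
Output shape: (13, 384, 86, 94)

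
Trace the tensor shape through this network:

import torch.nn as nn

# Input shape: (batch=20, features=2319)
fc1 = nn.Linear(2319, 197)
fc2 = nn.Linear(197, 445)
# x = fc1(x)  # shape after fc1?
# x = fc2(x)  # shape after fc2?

Input shape: (20, 2319)
  -> after fc1: (20, 197)
Output shape: (20, 445)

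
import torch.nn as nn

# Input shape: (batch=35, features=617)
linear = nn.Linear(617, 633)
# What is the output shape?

Input shape: (35, 617)
Output shape: (35, 633)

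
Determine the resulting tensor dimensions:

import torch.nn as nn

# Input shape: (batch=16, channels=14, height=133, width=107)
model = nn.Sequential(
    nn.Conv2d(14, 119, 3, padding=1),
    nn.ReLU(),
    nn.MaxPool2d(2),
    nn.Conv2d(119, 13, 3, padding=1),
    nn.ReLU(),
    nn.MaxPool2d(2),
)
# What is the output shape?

Input shape: (16, 14, 133, 107)
  -> after first Conv2d: (16, 119, 133, 107)
  -> after first MaxPool2d: (16, 119, 66, 53)
  -> after second Conv2d: (16, 13, 66, 53)
Output shape: (16, 13, 33, 26)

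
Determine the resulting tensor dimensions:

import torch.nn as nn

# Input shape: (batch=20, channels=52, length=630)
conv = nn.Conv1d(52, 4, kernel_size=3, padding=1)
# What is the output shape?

Input shape: (20, 52, 630)
Output shape: (20, 4, 630)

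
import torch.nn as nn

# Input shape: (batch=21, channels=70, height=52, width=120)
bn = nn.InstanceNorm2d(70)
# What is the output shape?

Input shape: (21, 70, 52, 120)
Output shape: (21, 70, 52, 120)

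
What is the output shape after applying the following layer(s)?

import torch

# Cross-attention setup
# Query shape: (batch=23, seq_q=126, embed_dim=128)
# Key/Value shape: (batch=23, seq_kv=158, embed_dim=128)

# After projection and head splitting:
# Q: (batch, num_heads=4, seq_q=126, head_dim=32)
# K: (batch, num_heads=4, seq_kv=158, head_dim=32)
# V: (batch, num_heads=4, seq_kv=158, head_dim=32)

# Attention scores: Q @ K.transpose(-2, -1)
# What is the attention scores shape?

Input shape: (23, 126, 128)
Output shape: (23, 4, 126, 158)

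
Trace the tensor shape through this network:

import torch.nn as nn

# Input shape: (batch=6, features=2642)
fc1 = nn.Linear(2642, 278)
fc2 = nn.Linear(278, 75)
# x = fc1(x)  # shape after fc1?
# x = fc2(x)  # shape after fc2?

Input shape: (6, 2642)
  -> after fc1: (6, 278)
Output shape: (6, 75)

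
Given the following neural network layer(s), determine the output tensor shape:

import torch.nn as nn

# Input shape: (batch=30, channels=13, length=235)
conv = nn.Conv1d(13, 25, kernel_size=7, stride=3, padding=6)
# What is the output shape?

Input shape: (30, 13, 235)
Output shape: (30, 25, 81)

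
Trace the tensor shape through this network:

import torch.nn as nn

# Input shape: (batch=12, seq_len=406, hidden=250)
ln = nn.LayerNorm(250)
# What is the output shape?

Input shape: (12, 406, 250)
Output shape: (12, 406, 250)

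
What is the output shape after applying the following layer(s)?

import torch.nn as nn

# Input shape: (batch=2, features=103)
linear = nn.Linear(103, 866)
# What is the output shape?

Input shape: (2, 103)
Output shape: (2, 866)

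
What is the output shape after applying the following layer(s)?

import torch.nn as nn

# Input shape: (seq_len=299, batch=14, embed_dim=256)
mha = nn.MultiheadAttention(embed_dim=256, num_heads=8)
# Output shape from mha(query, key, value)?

Input shape: (299, 14, 256)
Output shape: (299, 14, 256)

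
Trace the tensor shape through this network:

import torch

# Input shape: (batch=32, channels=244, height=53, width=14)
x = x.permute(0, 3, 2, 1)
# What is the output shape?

Input shape: (32, 244, 53, 14)
Output shape: (32, 14, 53, 244)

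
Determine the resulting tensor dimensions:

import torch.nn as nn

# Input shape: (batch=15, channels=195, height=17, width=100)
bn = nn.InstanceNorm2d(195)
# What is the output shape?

Input shape: (15, 195, 17, 100)
Output shape: (15, 195, 17, 100)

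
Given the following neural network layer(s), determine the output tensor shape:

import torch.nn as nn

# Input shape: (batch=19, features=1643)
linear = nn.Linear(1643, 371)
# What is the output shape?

Input shape: (19, 1643)
Output shape: (19, 371)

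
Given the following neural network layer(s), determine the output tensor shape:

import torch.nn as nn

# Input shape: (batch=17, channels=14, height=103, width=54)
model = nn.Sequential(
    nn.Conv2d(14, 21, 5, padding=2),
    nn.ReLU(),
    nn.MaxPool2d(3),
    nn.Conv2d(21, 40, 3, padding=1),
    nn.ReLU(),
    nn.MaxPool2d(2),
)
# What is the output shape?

Input shape: (17, 14, 103, 54)
  -> after first Conv2d: (17, 21, 103, 54)
  -> after first MaxPool2d: (17, 21, 34, 18)
  -> after second Conv2d: (17, 40, 34, 18)
Output shape: (17, 40, 17, 9)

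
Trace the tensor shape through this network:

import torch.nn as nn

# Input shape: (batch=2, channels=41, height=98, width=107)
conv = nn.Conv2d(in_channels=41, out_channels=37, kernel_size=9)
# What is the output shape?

Input shape: (2, 41, 98, 107)
Output shape: (2, 37, 90, 99)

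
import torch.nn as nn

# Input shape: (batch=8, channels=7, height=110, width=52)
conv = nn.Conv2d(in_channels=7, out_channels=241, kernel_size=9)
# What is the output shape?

Input shape: (8, 7, 110, 52)
Output shape: (8, 241, 102, 44)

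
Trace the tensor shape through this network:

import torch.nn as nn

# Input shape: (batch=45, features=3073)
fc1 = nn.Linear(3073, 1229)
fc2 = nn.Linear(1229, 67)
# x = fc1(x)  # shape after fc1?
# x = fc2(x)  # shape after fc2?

Input shape: (45, 3073)
  -> after fc1: (45, 1229)
Output shape: (45, 67)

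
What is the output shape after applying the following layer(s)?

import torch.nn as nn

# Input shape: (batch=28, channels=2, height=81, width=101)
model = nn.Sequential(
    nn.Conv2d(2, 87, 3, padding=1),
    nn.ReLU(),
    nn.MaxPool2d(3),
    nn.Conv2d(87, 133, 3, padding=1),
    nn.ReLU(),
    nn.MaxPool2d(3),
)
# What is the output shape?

Input shape: (28, 2, 81, 101)
  -> after first Conv2d: (28, 87, 81, 101)
  -> after first MaxPool2d: (28, 87, 27, 33)
  -> after second Conv2d: (28, 133, 27, 33)
Output shape: (28, 133, 9, 11)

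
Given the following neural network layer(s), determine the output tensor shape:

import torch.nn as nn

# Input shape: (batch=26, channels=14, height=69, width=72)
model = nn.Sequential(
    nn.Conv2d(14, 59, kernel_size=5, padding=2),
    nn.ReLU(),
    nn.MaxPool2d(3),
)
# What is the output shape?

Input shape: (26, 14, 69, 72)
  -> after Conv2d: (26, 59, 69, 72)
  -> after ReLU: (26, 59, 69, 72)
Output shape: (26, 59, 23, 24)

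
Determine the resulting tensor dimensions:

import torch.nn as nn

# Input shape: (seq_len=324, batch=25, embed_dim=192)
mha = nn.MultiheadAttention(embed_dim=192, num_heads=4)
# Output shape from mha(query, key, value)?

Input shape: (324, 25, 192)
Output shape: (324, 25, 192)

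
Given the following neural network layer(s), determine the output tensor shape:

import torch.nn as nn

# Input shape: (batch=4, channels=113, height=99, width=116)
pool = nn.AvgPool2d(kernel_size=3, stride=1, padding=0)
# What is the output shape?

Input shape: (4, 113, 99, 116)
Output shape: (4, 113, 97, 114)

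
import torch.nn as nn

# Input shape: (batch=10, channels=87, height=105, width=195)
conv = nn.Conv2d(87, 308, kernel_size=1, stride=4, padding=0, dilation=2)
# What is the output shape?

Input shape: (10, 87, 105, 195)
Output shape: (10, 308, 27, 49)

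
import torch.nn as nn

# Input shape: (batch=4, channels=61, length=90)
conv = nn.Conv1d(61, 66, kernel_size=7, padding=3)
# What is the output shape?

Input shape: (4, 61, 90)
Output shape: (4, 66, 90)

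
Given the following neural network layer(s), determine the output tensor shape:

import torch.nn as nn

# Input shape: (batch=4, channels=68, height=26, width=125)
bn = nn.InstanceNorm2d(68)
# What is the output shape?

Input shape: (4, 68, 26, 125)
Output shape: (4, 68, 26, 125)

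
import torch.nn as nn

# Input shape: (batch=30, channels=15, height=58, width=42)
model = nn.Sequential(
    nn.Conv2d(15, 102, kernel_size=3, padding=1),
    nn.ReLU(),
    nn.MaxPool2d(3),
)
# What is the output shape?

Input shape: (30, 15, 58, 42)
  -> after Conv2d: (30, 102, 58, 42)
  -> after ReLU: (30, 102, 58, 42)
Output shape: (30, 102, 19, 14)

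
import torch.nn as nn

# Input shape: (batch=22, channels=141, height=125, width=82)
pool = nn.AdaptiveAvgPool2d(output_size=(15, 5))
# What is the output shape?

Input shape: (22, 141, 125, 82)
Output shape: (22, 141, 15, 5)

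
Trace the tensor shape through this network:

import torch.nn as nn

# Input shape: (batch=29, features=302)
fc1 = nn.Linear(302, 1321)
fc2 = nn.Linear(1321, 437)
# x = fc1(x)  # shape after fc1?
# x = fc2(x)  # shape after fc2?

Input shape: (29, 302)
  -> after fc1: (29, 1321)
Output shape: (29, 437)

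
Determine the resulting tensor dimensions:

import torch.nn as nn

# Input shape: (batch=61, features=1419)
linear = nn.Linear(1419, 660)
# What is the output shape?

Input shape: (61, 1419)
Output shape: (61, 660)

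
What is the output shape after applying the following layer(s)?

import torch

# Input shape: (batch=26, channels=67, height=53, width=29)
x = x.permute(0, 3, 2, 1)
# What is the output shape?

Input shape: (26, 67, 53, 29)
Output shape: (26, 29, 53, 67)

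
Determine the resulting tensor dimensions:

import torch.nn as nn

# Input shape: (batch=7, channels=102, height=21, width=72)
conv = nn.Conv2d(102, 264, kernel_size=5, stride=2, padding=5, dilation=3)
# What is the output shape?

Input shape: (7, 102, 21, 72)
Output shape: (7, 264, 10, 35)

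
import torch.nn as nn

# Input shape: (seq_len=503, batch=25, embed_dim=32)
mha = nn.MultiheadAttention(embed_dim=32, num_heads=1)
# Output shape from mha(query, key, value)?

Input shape: (503, 25, 32)
Output shape: (503, 25, 32)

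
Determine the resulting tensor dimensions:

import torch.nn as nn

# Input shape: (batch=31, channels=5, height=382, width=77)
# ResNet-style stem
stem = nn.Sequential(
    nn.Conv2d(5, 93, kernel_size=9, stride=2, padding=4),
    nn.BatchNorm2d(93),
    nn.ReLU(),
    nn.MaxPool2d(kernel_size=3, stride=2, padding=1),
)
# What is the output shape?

Input shape: (31, 5, 382, 77)
  -> after Conv2d 9x9 stride=2: (31, 93, 191, 39)
Output shape: (31, 93, 96, 20)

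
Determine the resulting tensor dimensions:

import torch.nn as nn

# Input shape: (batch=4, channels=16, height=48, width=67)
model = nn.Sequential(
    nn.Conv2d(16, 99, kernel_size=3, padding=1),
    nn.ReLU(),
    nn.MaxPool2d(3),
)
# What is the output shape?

Input shape: (4, 16, 48, 67)
  -> after Conv2d: (4, 99, 48, 67)
  -> after ReLU: (4, 99, 48, 67)
Output shape: (4, 99, 16, 22)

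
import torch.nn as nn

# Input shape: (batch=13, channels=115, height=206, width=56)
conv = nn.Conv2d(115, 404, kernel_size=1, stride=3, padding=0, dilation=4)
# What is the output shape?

Input shape: (13, 115, 206, 56)
Output shape: (13, 404, 69, 19)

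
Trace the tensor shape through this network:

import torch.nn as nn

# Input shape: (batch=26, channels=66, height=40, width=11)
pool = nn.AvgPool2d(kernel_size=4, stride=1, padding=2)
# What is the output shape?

Input shape: (26, 66, 40, 11)
Output shape: (26, 66, 41, 12)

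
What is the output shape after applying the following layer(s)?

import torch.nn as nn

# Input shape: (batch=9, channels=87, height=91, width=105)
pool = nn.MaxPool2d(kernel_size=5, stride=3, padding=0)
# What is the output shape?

Input shape: (9, 87, 91, 105)
Output shape: (9, 87, 29, 34)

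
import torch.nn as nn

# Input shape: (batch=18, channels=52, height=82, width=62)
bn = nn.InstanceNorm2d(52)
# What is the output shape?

Input shape: (18, 52, 82, 62)
Output shape: (18, 52, 82, 62)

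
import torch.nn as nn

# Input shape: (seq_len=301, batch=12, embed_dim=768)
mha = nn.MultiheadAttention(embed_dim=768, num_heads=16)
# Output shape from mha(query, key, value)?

Input shape: (301, 12, 768)
Output shape: (301, 12, 768)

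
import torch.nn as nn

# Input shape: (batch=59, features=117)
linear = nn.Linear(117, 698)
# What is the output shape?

Input shape: (59, 117)
Output shape: (59, 698)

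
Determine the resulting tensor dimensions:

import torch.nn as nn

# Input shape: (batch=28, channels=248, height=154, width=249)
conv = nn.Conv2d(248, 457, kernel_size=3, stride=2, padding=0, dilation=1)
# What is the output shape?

Input shape: (28, 248, 154, 249)
Output shape: (28, 457, 76, 124)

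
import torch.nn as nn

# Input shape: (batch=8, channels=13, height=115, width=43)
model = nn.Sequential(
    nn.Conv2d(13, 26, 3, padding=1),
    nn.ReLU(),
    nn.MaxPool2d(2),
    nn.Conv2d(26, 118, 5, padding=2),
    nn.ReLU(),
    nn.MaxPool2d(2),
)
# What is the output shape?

Input shape: (8, 13, 115, 43)
  -> after first Conv2d: (8, 26, 115, 43)
  -> after first MaxPool2d: (8, 26, 57, 21)
  -> after second Conv2d: (8, 118, 57, 21)
Output shape: (8, 118, 28, 10)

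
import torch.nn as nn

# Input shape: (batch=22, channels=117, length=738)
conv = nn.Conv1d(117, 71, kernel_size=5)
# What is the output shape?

Input shape: (22, 117, 738)
Output shape: (22, 71, 734)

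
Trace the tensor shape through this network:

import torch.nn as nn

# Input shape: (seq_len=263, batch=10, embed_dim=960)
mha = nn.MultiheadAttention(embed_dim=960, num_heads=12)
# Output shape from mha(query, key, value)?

Input shape: (263, 10, 960)
Output shape: (263, 10, 960)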